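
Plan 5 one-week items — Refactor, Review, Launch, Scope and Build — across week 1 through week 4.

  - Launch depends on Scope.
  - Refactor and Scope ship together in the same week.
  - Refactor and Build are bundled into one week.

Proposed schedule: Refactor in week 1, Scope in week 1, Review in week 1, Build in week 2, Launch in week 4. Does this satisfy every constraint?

No — it violates: Refactor and Build are bundled into one week

Refactor and Scope ship together in the same week — holds.
Refactor and Build are bundled into one week — violated.
Launch depends on Scope — holds.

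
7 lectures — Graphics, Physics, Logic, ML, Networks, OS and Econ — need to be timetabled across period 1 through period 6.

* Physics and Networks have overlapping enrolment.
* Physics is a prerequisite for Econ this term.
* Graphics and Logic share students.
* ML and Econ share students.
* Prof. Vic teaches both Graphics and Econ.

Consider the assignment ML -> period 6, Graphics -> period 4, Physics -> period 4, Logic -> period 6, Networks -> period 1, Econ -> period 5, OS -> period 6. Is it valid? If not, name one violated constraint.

Yes, all constraints hold

Prof. Vic teaches both Graphics and Econ — holds.
Physics and Networks have overlapping enrolment — holds.
ML and Econ share students — holds.
Physics is a prerequisite for Econ this term — holds.
Graphics and Logic share students — holds.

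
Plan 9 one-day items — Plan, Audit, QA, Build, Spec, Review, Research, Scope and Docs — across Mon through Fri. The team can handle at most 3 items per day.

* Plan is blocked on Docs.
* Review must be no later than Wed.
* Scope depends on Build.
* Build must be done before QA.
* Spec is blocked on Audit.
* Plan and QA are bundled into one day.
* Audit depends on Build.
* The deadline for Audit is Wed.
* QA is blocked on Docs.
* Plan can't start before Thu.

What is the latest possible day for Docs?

Thu

Downstream work caps Docs at Thu.
Docs at Thu is achievable: Audit=Tue, Docs=Thu, Build=Mon, Research=Mon, Spec=Wed, Plan=Fri, Scope=Tue, Review=Mon, QA=Fri.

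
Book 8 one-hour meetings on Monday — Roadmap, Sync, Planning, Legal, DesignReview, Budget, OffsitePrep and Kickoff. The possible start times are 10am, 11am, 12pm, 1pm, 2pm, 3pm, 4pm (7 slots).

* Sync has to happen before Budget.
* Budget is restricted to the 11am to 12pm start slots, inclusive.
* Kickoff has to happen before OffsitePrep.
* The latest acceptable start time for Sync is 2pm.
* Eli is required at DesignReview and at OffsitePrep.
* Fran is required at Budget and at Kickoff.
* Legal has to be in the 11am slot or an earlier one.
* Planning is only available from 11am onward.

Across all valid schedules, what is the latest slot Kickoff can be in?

Downstream work caps Kickoff at 3pm.
Kickoff at 3pm is achievable: Kickoff=3pm, OffsitePrep=4pm, Roadmap=10am, Sync=10am, DesignReview=10am, Budget=11am, Planning=11am, Legal=10am.

3pm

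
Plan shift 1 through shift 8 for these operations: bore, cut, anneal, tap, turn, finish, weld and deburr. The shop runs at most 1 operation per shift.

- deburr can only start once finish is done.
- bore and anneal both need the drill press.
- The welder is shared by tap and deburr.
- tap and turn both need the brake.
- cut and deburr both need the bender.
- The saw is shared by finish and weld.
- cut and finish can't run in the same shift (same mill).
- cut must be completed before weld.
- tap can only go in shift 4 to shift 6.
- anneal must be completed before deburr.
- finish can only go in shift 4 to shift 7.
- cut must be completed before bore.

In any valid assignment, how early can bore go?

shift 2

Precedence pushes bore to at least shift 2.
bore at shift 2 is achievable: turn=shift 8, deburr=shift 6, finish=shift 5, cut=shift 1, bore=shift 2, anneal=shift 3, weld=shift 7, tap=shift 4.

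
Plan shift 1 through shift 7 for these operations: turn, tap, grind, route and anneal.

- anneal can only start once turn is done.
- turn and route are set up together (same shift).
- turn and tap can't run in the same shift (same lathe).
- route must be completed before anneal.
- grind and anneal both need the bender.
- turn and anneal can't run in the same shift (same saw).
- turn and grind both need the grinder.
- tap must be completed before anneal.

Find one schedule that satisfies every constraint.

route=shift 1, grind=shift 2, anneal=shift 3, tap=shift 2, turn=shift 1

Checking: route(shift 1) before anneal(shift 3); tap(shift 2) before anneal(shift 3); turn(shift 1) before anneal(shift 3); turn(shift 1) != grind(shift 2); turn(shift 1) != anneal(shift 3); turn(shift 1) != tap(shift 2); grind(shift 2) != anneal(shift 3); turn = route = shift 1.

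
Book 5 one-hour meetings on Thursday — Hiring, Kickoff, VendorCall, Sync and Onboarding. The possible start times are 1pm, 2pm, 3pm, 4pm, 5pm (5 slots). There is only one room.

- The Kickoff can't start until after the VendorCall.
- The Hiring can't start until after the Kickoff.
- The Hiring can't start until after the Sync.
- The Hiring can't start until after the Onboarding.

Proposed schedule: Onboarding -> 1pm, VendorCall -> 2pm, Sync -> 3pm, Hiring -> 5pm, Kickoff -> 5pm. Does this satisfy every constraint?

The Hiring can't start until after the Onboarding — holds.
The Hiring can't start until after the Kickoff — violated.
The Kickoff can't start until after the VendorCall — holds.
There is only one room — violated.
The Hiring can't start until after the Sync — holds.

No — it violates: There is only one room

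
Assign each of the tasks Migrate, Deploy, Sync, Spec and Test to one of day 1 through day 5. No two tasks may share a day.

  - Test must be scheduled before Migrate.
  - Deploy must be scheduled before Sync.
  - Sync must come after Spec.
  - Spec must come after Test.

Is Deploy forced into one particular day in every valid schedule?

No

Deploy can be day 1 (e.g. Sync=day 4, Test=day 2, Migrate=day 5, Spec=day 3, Deploy=day 1) or day 2 (e.g. Migrate in day 5; Sync in day 4; Spec in day 3; Deploy in day 2; Test in day 1).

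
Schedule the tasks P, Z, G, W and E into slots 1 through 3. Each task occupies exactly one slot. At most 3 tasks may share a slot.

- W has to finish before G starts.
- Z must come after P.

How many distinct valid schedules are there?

27

Splitting on P: it can be 1 (18), 2 (9). Listing each branch's schedules as (Z, G, W, E):
P=1: (2,2,1,1) (2,2,1,2) (2,2,1,3) (2,3,1,1) (2,3,1,2) (2,3,1,3) (2,3,2,1) (2,3,2,2) (2,3,2,3) (3,2,1,1) (3,2,1,2) (3,2,1,3) (3,3,1,1) (3,3,1,2) (3,3,1,3) (3,3,2,1) (3,3,2,2) (3,3,2,3) — 18.
P=2: (3,2,1,1) (3,2,1,2) (3,2,1,3) (3,3,1,1) (3,3,1,2) (3,3,1,3) (3,3,2,1) (3,3,2,2) (3,3,2,3) — 9.
Summing: 18 + 9 = 27.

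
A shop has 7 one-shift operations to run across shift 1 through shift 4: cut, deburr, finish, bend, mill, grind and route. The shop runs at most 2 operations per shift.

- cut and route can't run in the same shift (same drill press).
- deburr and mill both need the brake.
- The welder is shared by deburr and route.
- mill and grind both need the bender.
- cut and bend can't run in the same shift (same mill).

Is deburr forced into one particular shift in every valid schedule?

No

deburr can be shift 1 (e.g. route=shift 3; finish=shift 2; deburr=shift 1; bend=shift 2; mill=shift 3; cut=shift 1; grind=shift 4) or shift 2 (e.g. route -> shift 3, deburr -> shift 2, cut -> shift 1, bend -> shift 2, finish -> shift 1, mill -> shift 3, grind -> shift 4).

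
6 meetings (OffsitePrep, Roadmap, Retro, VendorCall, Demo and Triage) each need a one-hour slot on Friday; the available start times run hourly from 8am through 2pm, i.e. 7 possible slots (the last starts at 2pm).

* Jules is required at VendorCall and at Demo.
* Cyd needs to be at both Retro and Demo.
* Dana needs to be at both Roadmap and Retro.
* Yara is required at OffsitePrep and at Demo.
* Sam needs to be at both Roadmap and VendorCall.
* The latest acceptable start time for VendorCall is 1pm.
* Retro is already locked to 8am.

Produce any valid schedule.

VendorCall -> 8am, Roadmap -> 9am, Retro -> 8am, Demo -> 9am, Triage -> 8am, OffsitePrep -> 8am

Checking: Roadmap(9am) != Retro(8am); VendorCall(8am) != Demo(9am); OffsitePrep(8am) != Demo(9am); Retro(8am) != Demo(9am); Roadmap(9am) != VendorCall(8am); Retro=8am in [8am,8am]; VendorCall=8am in [8am,1pm].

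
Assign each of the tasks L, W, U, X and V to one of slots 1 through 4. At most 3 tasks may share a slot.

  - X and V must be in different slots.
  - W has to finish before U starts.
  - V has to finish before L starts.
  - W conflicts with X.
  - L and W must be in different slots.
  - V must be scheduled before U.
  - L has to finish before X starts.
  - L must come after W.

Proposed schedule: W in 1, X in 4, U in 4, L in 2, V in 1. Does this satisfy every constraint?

Yes

L has to finish before X starts — holds.
V has to finish before L starts — holds.
At most 3 tasks may share a slot — holds.
L and W must be in different slots — holds.
L must come after W — holds.
X and V must be in different slots — holds.
W conflicts with X — holds.
W has to finish before U starts — holds.
V must be scheduled before U — holds.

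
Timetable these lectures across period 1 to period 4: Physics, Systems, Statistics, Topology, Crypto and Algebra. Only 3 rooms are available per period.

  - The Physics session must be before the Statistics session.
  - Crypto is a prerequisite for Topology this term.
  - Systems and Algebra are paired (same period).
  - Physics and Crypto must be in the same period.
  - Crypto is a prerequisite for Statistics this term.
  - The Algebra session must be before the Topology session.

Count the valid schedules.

17

Splitting on Physics: it can be period 1 (9), period 2 (6), period 3 (2). Listing each branch's schedules as (Systems, Statistics, Topology, Crypto, Algebra) by period number:
Physics=period 1: (2,2,3,1,2) (2,2,4,1,2) (2,3,3,1,2) (2,3,4,1,2) (2,4,3,1,2) (2,4,4,1,2) (3,2,4,1,3) (3,3,4,1,3) (3,4,4,1,3) — 9.
Physics=period 2: (1,3,3,2,1) (1,3,4,2,1) (1,4,3,2,1) (1,4,4,2,1) (3,3,4,2,3) (3,4,4,2,3) — 6.
Physics=period 3: (1,4,4,3,1) (2,4,4,3,2) — 2.
Summing: 9 + 6 + 2 = 17.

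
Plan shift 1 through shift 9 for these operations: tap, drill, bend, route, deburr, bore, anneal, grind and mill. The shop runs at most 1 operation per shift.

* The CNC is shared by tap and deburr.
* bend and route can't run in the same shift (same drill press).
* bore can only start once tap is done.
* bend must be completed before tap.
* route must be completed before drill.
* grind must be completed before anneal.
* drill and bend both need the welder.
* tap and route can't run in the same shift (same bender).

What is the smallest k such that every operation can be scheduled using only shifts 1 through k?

9

The precedence chain requires at least 3 distinct shifts.
With at most 1 per shift and 9 operations, at least 9 shifts are needed.
9 works (last occupied shift: shift 9): for example drill in shift 4, deburr in shift 8, bend in shift 1, tap in shift 2, anneal in shift 7, grind in shift 6, bore in shift 5, mill in shift 9, route in shift 3.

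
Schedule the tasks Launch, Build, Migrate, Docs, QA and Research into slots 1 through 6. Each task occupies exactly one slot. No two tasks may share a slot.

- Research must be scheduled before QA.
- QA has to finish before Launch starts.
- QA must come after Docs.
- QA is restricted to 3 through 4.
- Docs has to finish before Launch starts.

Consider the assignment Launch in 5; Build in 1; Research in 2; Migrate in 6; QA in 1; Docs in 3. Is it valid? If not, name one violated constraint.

No two tasks may share a slot — violated.
Research must be scheduled before QA — violated.
QA has to finish before Launch starts — holds.
QA is restricted to 3 through 4 — violated.
QA must come after Docs — violated.
Docs has to finish before Launch starts — holds.

Invalid. QA is restricted to 3 through 4.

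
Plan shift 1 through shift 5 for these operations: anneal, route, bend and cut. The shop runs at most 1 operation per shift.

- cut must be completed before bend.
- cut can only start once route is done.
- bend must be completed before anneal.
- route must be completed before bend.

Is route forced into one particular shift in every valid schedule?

route can be shift 1 (e.g. anneal=shift 4; cut=shift 2; route=shift 1; bend=shift 3) or shift 2 (e.g. cut in shift 3; bend in shift 4; anneal in shift 5; route in shift 2).

No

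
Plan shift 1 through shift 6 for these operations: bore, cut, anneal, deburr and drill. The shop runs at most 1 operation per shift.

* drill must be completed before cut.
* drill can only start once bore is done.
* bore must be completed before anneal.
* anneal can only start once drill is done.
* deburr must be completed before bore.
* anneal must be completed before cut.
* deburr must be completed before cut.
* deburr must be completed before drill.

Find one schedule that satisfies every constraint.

drill -> shift 3, anneal -> shift 4, deburr -> shift 1, bore -> shift 2, cut -> shift 5

Checking: drill(shift 3) before anneal(shift 4); deburr(shift 1) before bore(shift 2); bore(shift 2) before drill(shift 3); drill(shift 3) before cut(shift 5); deburr(shift 1) before cut(shift 5); anneal(shift 4) before cut(shift 5); deburr(shift 1) before drill(shift 3); bore(shift 2) before anneal(shift 4); max 1 per shift (cap 1).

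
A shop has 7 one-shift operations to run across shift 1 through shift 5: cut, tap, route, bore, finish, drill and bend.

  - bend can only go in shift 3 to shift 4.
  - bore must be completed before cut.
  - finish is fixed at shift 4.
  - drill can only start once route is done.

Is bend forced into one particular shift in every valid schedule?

bend can be shift 3 (e.g. tap in shift 1; route in shift 1; drill in shift 2; cut in shift 2; bend in shift 3; finish in shift 4; bore in shift 1) or shift 4 (e.g. route in shift 1; drill in shift 2; cut in shift 2; bore in shift 1; bend in shift 4; finish in shift 4; tap in shift 1).

No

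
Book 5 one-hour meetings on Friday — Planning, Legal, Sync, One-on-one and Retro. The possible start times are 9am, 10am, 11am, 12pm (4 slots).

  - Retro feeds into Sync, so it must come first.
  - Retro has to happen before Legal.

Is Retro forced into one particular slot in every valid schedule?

Retro can be 9am (e.g. Retro in 9am; Sync in 10am; One-on-one in 9am; Legal in 10am; Planning in 9am) or 10am (e.g. Retro=10am; One-on-one=9am; Planning=9am; Legal=11am; Sync=11am).

No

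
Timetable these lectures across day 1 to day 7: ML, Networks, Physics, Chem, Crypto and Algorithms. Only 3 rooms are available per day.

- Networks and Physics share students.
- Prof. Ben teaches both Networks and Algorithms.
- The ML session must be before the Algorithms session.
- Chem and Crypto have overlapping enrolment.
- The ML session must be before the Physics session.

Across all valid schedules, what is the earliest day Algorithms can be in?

day 2

Precedence pushes Algorithms to at least day 2.
Algorithms at day 2 is achievable: Networks=day 1; Crypto=day 2; Physics=day 2; Algorithms=day 2; ML=day 1; Chem=day 1.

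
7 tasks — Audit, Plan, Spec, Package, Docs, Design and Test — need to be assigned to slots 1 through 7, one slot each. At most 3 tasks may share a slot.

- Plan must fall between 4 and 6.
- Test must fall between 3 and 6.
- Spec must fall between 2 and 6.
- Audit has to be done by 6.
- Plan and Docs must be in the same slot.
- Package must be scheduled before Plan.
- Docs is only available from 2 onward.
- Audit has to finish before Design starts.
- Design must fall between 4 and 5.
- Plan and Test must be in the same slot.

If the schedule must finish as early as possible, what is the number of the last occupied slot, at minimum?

5

The precedence chain requires at least 2 distinct slots.
With at most 3 per slot and 7 tasks, at least 3 slots are needed.
Plan can't be placed before 4, so the schedule must run through at least slot 4.
Could 4 slots be enough, i.e. nothing placed later than 4? No: Plan's window within 4 slots is {4}; Docs's window within 4 slots is {2, 3, 4}; Design's window within 4 slots is {4}; Test's window within 4 slots is {3, 4}; Docs must be in the same slot as Plan (in {4}) → {4}; Test must be in the same slot as Plan (in {4}) → {4}; that puts Plan, Docs, Design and Test all in 4 — more than 3 per slot.
So 4 slots is not enough.
5 works (last occupied slot: 5): for example Spec=2; Test=4; Docs=4; Design=5; Package=1; Plan=4; Audit=1.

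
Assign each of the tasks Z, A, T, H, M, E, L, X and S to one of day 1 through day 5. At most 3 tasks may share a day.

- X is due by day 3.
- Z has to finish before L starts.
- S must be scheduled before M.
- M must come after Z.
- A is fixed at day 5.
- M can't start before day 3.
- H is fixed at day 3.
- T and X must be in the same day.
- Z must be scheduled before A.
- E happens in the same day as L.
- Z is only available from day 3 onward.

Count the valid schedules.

20

Splitting on T: it can be day 1 (10), day 2 (10). Listing each branch's schedules as (Z, A, H, M, E, L, X, S) by day number:
T=day 1: (3,5,3,4,4,4,1,1) (3,5,3,4,4,4,1,2) (3,5,3,4,4,4,1,3) (3,5,3,4,5,5,1,1) (3,5,3,4,5,5,1,2) (3,5,3,4,5,5,1,3) (3,5,3,5,4,4,1,1) (3,5,3,5,4,4,1,2) (3,5,3,5,4,4,1,3) (3,5,3,5,4,4,1,4) — 10.
T=day 2: (3,5,3,4,4,4,2,1) (3,5,3,4,4,4,2,2) (3,5,3,4,4,4,2,3) (3,5,3,4,5,5,2,1) (3,5,3,4,5,5,2,2) (3,5,3,4,5,5,2,3) (3,5,3,5,4,4,2,1) (3,5,3,5,4,4,2,2) (3,5,3,5,4,4,2,3) (3,5,3,5,4,4,2,4) — 10.
Summing: 10 + 10 = 20.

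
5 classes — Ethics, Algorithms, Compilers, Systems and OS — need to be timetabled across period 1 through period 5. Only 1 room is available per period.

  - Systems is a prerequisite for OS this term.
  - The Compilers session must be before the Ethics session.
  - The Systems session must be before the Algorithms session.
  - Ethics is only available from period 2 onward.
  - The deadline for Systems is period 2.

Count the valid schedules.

18

Splitting on Ethics: it can be period 3 (4), period 4 (6), period 5 (8). Listing each branch's schedules as (Algorithms, Compilers, Systems, OS) by period number:
Ethics=period 3: (4,1,2,5) (4,2,1,5) (5,1,2,4) (5,2,1,4) — 4.
Ethics=period 4: (2,3,1,5) (3,1,2,5) (3,2,1,5) (5,1,2,3) (5,2,1,3) (5,3,1,2) — 6.
Ethics=period 5: (2,3,1,4) (2,4,1,3) (3,1,2,4) (3,2,1,4) (3,4,1,2) (4,1,2,3) (4,2,1,3) (4,3,1,2) — 8.
Summing: 4 + 6 + 8 = 18.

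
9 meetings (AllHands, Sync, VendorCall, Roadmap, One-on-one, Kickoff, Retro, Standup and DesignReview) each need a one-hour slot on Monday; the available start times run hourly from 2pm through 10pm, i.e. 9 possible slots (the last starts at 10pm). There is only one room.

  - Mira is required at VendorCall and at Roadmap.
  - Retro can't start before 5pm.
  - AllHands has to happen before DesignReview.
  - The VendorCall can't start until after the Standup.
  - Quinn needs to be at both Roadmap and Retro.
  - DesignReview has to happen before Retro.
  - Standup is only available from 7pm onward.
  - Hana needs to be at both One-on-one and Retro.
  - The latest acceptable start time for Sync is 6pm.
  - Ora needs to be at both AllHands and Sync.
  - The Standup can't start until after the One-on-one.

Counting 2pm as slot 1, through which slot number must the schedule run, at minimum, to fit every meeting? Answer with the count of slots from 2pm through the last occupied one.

The precedence chain requires at least 3 distinct slots.
With at most 1 per slot and 9 meetings, at least 9 slots are needed.
Propagating the time windows through the other constraints, VendorCall can't land before 8pm — that is slot 7 counting from 2pm — so the schedule must run through at least 7 slots.
9 works (last occupied slot: 10pm): for example DesignReview in 4pm, Sync in 2pm, One-on-one in 6pm, Roadmap in 9pm, Standup in 7pm, AllHands in 3pm, Kickoff in 10pm, Retro in 5pm, VendorCall in 8pm.

9 slots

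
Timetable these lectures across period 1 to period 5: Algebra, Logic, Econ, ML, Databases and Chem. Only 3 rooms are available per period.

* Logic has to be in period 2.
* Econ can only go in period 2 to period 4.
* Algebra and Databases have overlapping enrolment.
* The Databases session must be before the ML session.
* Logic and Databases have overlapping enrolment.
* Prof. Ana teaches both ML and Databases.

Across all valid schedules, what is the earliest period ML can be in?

period 2

Precedence pushes ML to at least period 2.
ML at period 2 is achievable: Algebra -> period 3; ML -> period 2; Chem -> period 1; Logic -> period 2; Databases -> period 1; Econ -> period 2.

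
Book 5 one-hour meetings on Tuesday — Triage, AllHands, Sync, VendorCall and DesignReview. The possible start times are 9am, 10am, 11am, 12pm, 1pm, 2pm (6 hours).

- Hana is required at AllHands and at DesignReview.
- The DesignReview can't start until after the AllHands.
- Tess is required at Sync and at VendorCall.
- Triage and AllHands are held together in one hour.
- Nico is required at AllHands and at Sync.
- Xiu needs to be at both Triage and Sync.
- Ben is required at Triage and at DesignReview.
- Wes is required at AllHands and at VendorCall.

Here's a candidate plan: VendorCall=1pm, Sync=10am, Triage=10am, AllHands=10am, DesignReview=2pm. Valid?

Invalid. Xiu needs to be at both Triage and Sync.

Ben is required at Triage and at DesignReview — holds.
Triage and AllHands are held together in one hour — holds.
Xiu needs to be at both Triage and Sync — violated.
Wes is required at AllHands and at VendorCall — holds.
Hana is required at AllHands and at DesignReview — holds.
The DesignReview can't start until after the AllHands — holds.
Tess is required at Sync and at VendorCall — holds.
Nico is required at AllHands and at Sync — violated.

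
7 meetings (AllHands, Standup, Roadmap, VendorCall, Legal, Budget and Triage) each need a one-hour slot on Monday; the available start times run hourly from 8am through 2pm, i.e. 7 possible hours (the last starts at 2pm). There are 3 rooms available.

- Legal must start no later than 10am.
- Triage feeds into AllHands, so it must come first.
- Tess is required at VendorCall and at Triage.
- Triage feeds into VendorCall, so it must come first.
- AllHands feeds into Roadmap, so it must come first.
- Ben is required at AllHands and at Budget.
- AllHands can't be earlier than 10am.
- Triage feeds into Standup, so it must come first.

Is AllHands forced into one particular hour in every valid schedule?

No

AllHands can be 10am (e.g. VendorCall -> 9am, Roadmap -> 11am, Standup -> 9am, AllHands -> 10am, Triage -> 8am, Legal -> 8am, Budget -> 8am) or 11am (e.g. AllHands in 11am, Roadmap in 12pm, Budget in 8am, VendorCall in 9am, Standup in 9am, Legal in 8am, Triage in 8am).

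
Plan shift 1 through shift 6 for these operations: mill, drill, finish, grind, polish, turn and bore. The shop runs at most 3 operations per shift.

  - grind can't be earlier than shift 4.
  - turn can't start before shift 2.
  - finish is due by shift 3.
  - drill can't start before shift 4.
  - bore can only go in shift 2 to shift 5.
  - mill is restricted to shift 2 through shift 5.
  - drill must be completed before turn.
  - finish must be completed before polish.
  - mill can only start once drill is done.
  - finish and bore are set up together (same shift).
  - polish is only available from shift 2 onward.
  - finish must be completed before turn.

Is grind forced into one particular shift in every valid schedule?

No

grind can be shift 4 (e.g. polish=shift 3; drill=shift 4; grind=shift 4; bore=shift 2; mill=shift 5; finish=shift 2; turn=shift 5) or shift 5 (e.g. turn in shift 5; finish in shift 2; mill in shift 5; grind in shift 5; bore in shift 2; polish in shift 3; drill in shift 4).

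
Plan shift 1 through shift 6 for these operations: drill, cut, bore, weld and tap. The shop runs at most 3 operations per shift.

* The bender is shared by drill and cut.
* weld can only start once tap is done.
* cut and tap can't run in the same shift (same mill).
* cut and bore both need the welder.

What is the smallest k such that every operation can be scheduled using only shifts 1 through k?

The precedence chain requires at least 2 distinct shifts.
With at most 3 per shift and 5 operations, at least 2 shifts are needed.
2 works (last occupied shift: shift 2): for example cut in shift 2; weld in shift 2; drill in shift 1; bore in shift 1; tap in shift 1.

2 shifts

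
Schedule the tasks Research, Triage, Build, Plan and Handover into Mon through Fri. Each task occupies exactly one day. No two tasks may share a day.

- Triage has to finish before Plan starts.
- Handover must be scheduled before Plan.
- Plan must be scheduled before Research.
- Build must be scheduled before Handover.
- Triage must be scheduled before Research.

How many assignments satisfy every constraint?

Enumerating: Plan=Thu, Research=Fri, Build=Tue, Handover=Wed, Triage=Mon | Research -> Fri, Handover -> Wed, Build -> Mon, Triage -> Tue, Plan -> Thu | Triage -> Wed; Plan -> Thu; Research -> Fri; Handover -> Tue; Build -> Mon.

3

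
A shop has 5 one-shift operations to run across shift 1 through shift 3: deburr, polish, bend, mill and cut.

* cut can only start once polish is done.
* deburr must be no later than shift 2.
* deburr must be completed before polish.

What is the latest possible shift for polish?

shift 2

Precedence pushes polish to at least shift 2; downstream work caps polish at shift 2.
polish at shift 2 is achievable: bend=shift 1, polish=shift 2, mill=shift 1, deburr=shift 1, cut=shift 3.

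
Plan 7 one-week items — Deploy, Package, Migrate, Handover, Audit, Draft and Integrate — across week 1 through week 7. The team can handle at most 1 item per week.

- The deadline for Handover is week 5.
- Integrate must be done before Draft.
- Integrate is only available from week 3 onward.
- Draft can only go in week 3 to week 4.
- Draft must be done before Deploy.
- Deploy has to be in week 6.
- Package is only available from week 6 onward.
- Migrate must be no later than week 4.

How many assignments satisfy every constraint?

4

Enumerating: Deploy=week 6, Audit=week 5, Migrate=week 1, Integrate=week 3, Package=week 7, Draft=week 4, Handover=week 2 | Package=week 7, Migrate=week 1, Draft=week 4, Audit=week 2, Deploy=week 6, Integrate=week 3, Handover=week 5 | Migrate in week 2, Audit in week 5, Draft in week 4, Package in week 7, Integrate in week 3, Handover in week 1, Deploy in week 6 | Package=week 7; Draft=week 4; Audit=week 1; Handover=week 5; Migrate=week 2; Deploy=week 6; Integrate=week 3.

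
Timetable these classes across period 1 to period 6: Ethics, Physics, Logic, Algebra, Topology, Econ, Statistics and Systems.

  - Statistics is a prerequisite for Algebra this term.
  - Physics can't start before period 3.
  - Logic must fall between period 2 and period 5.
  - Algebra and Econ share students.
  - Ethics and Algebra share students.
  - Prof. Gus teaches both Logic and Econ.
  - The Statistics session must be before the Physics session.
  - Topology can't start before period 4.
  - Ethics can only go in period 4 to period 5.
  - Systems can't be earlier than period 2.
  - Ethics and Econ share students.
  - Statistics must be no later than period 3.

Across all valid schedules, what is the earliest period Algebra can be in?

period 2

Precedence pushes Algebra to at least period 2.
Algebra at period 2 is achievable: Ethics=period 4, Systems=period 2, Topology=period 4, Econ=period 1, Logic=period 2, Statistics=period 1, Physics=period 3, Algebra=period 2.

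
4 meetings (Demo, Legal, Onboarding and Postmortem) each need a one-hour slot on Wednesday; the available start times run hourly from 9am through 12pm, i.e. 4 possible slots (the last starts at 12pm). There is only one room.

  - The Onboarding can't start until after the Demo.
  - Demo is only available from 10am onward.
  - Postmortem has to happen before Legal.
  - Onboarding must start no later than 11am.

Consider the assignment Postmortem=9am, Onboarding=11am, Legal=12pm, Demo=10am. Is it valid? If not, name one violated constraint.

Valid

There is only one room — holds.
Demo is only available from 10am onward — holds.
Postmortem has to happen before Legal — holds.
The Onboarding can't start until after the Demo — holds.
Onboarding must start no later than 11am — holds.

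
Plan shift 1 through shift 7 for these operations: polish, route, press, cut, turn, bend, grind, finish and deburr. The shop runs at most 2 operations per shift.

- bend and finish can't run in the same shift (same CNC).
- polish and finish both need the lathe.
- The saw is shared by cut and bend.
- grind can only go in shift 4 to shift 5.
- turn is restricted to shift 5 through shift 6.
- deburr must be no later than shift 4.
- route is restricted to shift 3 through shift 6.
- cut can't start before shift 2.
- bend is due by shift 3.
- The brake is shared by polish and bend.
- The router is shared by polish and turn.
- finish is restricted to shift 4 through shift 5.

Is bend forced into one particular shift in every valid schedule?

No

bend can be shift 1 (e.g. press=shift 3; bend=shift 1; cut=shift 2; route=shift 3; finish=shift 4; polish=shift 2; turn=shift 5; deburr=shift 1; grind=shift 4) or shift 2 (e.g. press -> shift 2, cut -> shift 3, route -> shift 3, grind -> shift 4, turn -> shift 5, deburr -> shift 1, finish -> shift 4, polish -> shift 1, bend -> shift 2).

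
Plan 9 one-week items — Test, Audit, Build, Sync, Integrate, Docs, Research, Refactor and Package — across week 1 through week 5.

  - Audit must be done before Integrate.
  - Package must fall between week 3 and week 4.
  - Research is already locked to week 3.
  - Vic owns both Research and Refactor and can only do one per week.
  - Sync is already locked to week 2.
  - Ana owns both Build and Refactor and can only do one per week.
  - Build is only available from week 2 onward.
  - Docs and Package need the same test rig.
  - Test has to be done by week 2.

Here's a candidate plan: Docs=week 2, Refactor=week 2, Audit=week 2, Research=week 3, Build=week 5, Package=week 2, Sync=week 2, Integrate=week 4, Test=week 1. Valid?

Audit must be done before Integrate — holds.
Build is only available from week 2 onward — holds.
Vic owns both Research and Refactor and can only do one per week — holds.
Ana owns both Build and Refactor and can only do one per week — holds.
Docs and Package need the same test rig — violated.
Test has to be done by week 2 — holds.
Package must fall between week 3 and week 4 — violated.
Sync is already locked to week 2 — holds.
Research is already locked to week 3 — holds.

No. Package must fall between week 3 and week 4 is not satisfied.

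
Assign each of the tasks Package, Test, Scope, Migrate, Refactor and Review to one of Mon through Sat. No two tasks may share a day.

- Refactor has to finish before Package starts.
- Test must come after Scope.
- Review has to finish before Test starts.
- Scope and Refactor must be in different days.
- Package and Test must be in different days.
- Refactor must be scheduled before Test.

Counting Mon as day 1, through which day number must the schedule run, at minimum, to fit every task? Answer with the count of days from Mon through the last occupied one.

6 days

The precedence chain requires at least 2 distinct days.
With at most 1 per day and 6 tasks, at least 6 days are needed.
6 works (last occupied day: Sat): for example Review in Wed, Refactor in Mon, Package in Fri, Scope in Tue, Migrate in Sat, Test in Thu.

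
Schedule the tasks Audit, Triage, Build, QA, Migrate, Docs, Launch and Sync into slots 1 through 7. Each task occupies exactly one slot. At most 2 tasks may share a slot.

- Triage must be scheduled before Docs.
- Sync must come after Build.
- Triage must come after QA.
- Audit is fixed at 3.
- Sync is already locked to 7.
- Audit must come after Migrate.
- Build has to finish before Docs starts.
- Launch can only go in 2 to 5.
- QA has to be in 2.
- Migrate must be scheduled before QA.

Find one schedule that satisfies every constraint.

QA -> 2, Build -> 1, Triage -> 3, Docs -> 4, Sync -> 7, Launch -> 2, Migrate -> 1, Audit -> 3

Checking: Build(1) before Sync(7); QA(2) before Triage(3); Build(1) before Docs(4); Triage(3) before Docs(4); Migrate(1) before Audit(3); Migrate(1) before QA(2); Launch=2 in [2,5]; Audit=3 in [3,3]; QA=2 in [2,2]; Sync=7 in [7,7]; max 2 per slot (cap 2).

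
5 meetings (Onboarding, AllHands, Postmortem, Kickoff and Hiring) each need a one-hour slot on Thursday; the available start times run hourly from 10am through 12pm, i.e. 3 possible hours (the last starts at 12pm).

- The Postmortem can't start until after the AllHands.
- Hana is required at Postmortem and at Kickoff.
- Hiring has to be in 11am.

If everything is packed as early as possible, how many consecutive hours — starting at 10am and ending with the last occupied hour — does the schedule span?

2

The precedence chain requires at least 2 distinct hours.
2 works (last occupied hour: 11am): for example Onboarding=10am, AllHands=10am, Hiring=11am, Kickoff=10am, Postmortem=11am.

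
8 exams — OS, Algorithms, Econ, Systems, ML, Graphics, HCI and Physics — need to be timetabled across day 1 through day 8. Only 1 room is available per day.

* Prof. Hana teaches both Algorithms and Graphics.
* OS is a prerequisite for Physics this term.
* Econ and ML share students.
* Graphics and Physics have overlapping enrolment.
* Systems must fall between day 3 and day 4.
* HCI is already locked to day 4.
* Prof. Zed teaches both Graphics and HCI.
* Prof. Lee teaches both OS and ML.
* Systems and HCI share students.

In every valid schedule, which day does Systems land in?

day 3

Systems's window is day 3–day 4.
HCI is fixed at day 4, and Systems can't share a day with HCI.
So Systems must be day 3.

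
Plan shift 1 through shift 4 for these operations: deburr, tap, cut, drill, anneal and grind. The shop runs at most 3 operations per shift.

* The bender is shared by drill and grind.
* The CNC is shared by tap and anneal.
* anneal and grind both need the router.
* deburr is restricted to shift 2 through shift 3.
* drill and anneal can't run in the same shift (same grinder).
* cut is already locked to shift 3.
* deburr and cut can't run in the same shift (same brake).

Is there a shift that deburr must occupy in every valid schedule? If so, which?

shift 2

deburr's window is shift 2–shift 3.
cut is fixed at shift 3, and deburr can't share a shift with cut.
So deburr must be shift 2.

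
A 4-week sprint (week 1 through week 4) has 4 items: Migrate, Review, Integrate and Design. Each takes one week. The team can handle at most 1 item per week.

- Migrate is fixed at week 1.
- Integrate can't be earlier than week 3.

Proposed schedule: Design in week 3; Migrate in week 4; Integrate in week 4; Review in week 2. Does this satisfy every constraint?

No — it violates: Migrate is fixed at week 1

Migrate is fixed at week 1 — violated.
The team can handle at most 1 item per week — violated.
Integrate can't be earlier than week 3 — holds.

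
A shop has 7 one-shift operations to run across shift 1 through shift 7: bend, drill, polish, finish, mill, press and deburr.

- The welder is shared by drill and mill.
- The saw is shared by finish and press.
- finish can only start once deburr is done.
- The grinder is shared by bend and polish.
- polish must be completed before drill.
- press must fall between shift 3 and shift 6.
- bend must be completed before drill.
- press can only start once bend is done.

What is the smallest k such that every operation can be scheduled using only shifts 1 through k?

The precedence chain requires at least 2 distinct shifts.
press can't be placed before shift 3, so the schedule must run through at least shift 3.
3 works (last occupied shift: shift 3): for example mill -> shift 1; press -> shift 3; deburr -> shift 1; drill -> shift 3; bend -> shift 1; finish -> shift 2; polish -> shift 2.

3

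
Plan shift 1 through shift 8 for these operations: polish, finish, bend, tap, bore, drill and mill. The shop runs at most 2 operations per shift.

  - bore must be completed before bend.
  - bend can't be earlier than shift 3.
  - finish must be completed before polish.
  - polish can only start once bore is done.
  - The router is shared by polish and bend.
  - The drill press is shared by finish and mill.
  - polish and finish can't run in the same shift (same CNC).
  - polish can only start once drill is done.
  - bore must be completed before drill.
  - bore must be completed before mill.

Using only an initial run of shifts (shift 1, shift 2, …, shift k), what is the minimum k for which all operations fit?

4 shifts

The precedence chain requires at least 3 distinct shifts.
With at most 2 per shift and 7 operations, at least 4 shifts are needed.
4 works (last occupied shift: shift 4): for example tap=shift 3, bend=shift 3, drill=shift 2, bore=shift 1, polish=shift 4, mill=shift 2, finish=shift 1.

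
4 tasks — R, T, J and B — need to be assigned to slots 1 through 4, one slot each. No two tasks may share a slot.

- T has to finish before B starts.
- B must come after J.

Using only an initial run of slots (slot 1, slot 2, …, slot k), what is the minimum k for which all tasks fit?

4

The precedence chain requires at least 2 distinct slots.
With at most 1 per slot and 4 tasks, at least 4 slots are needed.
4 works (last occupied slot: 4): for example R -> 4; J -> 2; B -> 3; T -> 1.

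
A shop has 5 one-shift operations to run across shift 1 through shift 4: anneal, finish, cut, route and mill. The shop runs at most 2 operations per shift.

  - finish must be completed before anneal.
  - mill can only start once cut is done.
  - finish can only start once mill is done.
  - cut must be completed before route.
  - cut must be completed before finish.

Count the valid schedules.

3

Enumerating: anneal -> shift 4, route -> shift 2, mill -> shift 2, finish -> shift 3, cut -> shift 1 | finish=shift 3, cut=shift 1, route=shift 3, anneal=shift 4, mill=shift 2 | route in shift 4, finish in shift 3, anneal in shift 4, mill in shift 2, cut in shift 1.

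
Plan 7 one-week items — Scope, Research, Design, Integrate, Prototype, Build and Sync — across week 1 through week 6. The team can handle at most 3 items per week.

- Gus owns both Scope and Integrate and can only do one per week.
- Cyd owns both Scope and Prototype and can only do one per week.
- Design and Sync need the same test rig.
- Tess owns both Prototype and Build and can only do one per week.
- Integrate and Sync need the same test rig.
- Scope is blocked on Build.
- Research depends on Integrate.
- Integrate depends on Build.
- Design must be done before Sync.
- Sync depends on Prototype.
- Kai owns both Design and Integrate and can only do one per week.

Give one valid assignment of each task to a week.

Research in week 3, Integrate in week 2, Prototype in week 2, Scope in week 3, Design in week 1, Sync in week 3, Build in week 1

Checking: Build(week 1) before Scope(week 3); Design(week 1) before Sync(week 3); Build(week 1) before Integrate(week 2); Prototype(week 2) before Sync(week 3); Integrate(week 2) before Research(week 3); Scope(week 3) != Integrate(week 2); Design(week 1) != Sync(week 3); Design(week 1) != Integrate(week 2); Prototype(week 2) != Build(week 1); Scope(week 3) != Prototype(week 2); Integrate(week 2) != Sync(week 3); max 3 per week (cap 3).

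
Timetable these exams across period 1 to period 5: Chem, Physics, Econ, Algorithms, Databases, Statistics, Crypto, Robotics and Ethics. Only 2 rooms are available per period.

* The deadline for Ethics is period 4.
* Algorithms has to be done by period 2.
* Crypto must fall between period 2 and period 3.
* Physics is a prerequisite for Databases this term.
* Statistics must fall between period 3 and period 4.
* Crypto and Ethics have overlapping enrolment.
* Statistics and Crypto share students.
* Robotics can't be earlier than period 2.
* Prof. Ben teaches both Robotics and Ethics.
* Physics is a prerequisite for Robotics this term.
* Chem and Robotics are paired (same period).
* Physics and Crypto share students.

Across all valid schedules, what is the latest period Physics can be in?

Downstream work caps Physics at period 4.
Physics at period 3 is achievable: Crypto=period 2; Databases=period 5; Physics=period 3; Econ=period 2; Ethics=period 1; Chem=period 4; Robotics=period 4; Statistics=period 3; Algorithms=period 1.
Nothing later works — the conflict and capacity constraints rule out every period after period 3.

period 3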